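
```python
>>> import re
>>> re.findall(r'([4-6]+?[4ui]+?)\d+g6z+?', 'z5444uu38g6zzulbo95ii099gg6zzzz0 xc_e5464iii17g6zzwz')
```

['5444uu', '5464iii']

Pattern: one or more of a character in [4-6] (lazy), then one or more of one of [4ui] (lazy) (captured); then one or more of a digit, then the literal 'g6', then one or more of a literal 'z' (lazy).
With a single group, `findall` returns only what that group captured — 2 items.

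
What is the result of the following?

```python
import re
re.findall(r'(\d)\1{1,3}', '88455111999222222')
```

['8', '5', '1', '9', '2', '2']

A backreference is literal: `\1` must see the identical characters the first group matched.
Scanning left to right: at [0:2] match '88', group 1 = '8'; at [3:5] match '55', group 1 = '5'; at [5:8] match '111', group 1 = '1'; at [8:11] match '999', group 1 = '9'; at [11:15] match '2222', group 1 = '2'; ….
Because there's exactly one group, `findall` drops the full match and keeps group 1 from each hit.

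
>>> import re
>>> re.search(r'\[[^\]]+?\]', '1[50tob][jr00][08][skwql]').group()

'[50tob]'

`re.search` scans for the first position where the pattern succeeds.
The match spans [1:8] → '[50tob]'.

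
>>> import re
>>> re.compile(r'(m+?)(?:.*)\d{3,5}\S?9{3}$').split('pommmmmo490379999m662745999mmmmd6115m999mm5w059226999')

['po', 'm', '']

Pattern: one or more of a literal 'm' (lazy) (captured); then zero or more of any character (non-capturing group); then 3 to 5 of a digit, then optionally a non-whitespace character, then exactly 3 of a literal '9'; then anchored at the end.
The `?` after the quantifier makes it lazy — it takes as little as possible before letting the rest of the pattern try.
Matches to split on: at [2:53] → 'mmmmmo490379999m662745999mmmmd6115m999mm5w059226999'.
With a capturing group present, the delimiter's captured portion is kept in the result list.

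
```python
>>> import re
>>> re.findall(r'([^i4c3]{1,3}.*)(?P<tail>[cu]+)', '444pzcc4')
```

Pattern: 1 to 3 of any character except [i4c3], then zero or more of any character (captured); then one or more of one of [cu] (captured as 'tail').
Walking the string: at [3:7] match 'pzcc', groups = ('pzc', 'c').
`findall` packs the 2 group values into a tuple for every match.

[('pzc', 'c')]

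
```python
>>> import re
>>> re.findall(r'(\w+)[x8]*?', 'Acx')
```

['Acx']

With a single group, `findall` returns only what that group captured — 1 item.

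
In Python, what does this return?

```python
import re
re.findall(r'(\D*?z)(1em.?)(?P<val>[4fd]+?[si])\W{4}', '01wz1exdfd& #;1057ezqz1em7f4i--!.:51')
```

[('ezqz', '1em7', 'f4i')]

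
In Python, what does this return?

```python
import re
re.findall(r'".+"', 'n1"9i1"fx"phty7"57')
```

['"9i1"fx"phty7"']

Scanning left to right: at [2:16] → '"9i1"fx"phty7"'.
With no groups in the pattern, `findall` gives back each whole match — 1 here.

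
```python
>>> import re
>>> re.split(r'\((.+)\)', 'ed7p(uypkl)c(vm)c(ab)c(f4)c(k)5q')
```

`re.split` interleaves the captured-group text with the surrounding fragments.

['ed7p', 'uypkl)c(vm)c(ab)c(f4)c(k', '5q']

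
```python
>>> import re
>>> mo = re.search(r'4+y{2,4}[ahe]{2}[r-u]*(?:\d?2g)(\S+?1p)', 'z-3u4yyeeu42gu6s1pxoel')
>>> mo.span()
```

Pattern: one or more of a literal '4', then 2 to 4 of the literal 'y'; then exactly 2 of one of [ahe], then zero or more of a character in [r-u]; then optionally a digit, then the literal '2g' (non-capturing group); then one or more of a non-whitespace character (lazy), then a literal '1', then a literal 'p' (captured).
The match spans [4:18] → '4yyeeu42gu6s1p'.

(4, 18)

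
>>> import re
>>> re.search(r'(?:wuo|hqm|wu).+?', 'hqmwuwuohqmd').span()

(0, 4)

Unlike `match`, `search` isn't anchored — it looks for the pattern anywhere in the string.
The match spans [0:4] → 'hqmw'.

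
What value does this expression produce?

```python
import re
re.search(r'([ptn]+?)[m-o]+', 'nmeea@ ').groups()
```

The match spans [0:2] → 'nm'.
Captured: group 1 = 'n'.

('n',)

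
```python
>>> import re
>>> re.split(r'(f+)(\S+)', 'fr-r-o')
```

The pattern matches one or more of a literal 'f' (captured); then one or more of a non-whitespace character (captured).
Matches to split on: at [0:6] → 'fr-r-o'.
With a capturing group present, the delimiter's captured portion is kept in the result list.

['', 'f', 'r-r-o', '']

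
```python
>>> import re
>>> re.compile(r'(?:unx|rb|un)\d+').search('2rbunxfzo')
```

Unlike `match`, `search` isn't anchored — it looks for the pattern anywhere in the string.
Here nothing in the string fits, so the call returns None.

None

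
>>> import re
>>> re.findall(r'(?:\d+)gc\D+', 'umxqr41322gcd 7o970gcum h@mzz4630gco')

['41322gcd ', '970gcum h@mzz', '4630gco']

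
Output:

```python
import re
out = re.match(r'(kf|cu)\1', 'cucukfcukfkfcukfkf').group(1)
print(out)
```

After group 1 captures some text, `\1` only succeeds where that same text appears again.
`re.match` won't scan ahead — the pattern has to work from the very first character.
The match spans [0:4] → 'cucu'.
Captured: group 1 = 'cu'.

cu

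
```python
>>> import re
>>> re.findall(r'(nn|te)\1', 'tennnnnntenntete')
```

After group 1 captures some text, `\1` only succeeds where that same text appears again.
Matches: at [2:6] match 'nnnn', group 1 = 'nn'; at [12:16] match 'tete', group 1 = 'te'.
Because there's exactly one group, `findall` drops the full match and keeps group 1 from each hit.

['nn', 'te']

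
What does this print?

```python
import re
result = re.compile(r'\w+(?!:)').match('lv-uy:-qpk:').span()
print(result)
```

(0, 2)

`match` is anchored at position 0; if the pattern doesn't fit there, it returns None.
The match spans [0:2] → 'lv'.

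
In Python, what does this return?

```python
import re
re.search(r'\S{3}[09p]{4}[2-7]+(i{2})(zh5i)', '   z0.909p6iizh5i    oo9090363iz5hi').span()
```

(3, 17)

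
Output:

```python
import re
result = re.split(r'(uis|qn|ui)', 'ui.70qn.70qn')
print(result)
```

Matches to split on: at [0:2] → 'ui'; at [5:7] → 'qn'; at [10:12] → 'qn'.
`re.split` interleaves the captured-group text with the surrounding fragments.

['', 'ui', '.70', 'qn', '.70', 'qn', '']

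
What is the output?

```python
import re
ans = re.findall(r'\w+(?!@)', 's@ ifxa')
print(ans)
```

The negative lookaround is zero-width — it rules out positions where the adjacent text would match, without consuming anything.
No capturing groups, so `findall` returns the 1 full match string.

['ifxa']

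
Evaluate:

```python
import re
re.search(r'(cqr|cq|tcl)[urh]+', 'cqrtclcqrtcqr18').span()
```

Unlike `match`, `search` isn't anchored — it looks for the pattern anywhere in the string.
The match spans [0:3] → 'cqr'.
Captured: group 1 = 'cq'.

(0, 3)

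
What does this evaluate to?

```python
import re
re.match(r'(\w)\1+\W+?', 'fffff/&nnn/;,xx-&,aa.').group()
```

'fffff/'

`re.match` only tries the pattern at the start of the string.
The match spans [0:6] → 'fffff/'.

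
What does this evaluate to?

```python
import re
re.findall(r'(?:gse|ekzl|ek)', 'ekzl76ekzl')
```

Alternation tries branches left to right and keeps the first one that lets the overall match succeed at that position.
Scanning left to right: at [0:4] → 'ekzl'; at [6:10] → 'ekzl'.
`findall` yields the raw match text (2 of them) because the pattern has no groups.

['ekzl', 'ekzl']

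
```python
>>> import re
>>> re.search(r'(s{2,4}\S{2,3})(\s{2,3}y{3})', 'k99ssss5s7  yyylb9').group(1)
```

'ssss5s7'

The match spans [3:15] → 'ssss5s7  yyy'.
Captured: group 1 = 'ssss5s7', group 2 = '  yyy'.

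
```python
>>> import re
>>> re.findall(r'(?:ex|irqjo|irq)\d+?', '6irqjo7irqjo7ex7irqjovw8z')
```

['irqjo7', 'irqjo7', 'ex7']

`findall` yields the raw match text (3 of them) because the pattern has no groups.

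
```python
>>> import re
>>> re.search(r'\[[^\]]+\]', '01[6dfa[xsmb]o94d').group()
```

`re.search` scans for the first position where the pattern succeeds.
The match spans [2:13] → '[6dfa[xsmb]'.

'[6dfa[xsmb]'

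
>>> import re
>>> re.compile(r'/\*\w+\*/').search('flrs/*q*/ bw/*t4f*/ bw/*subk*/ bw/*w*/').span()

(4, 9)

The match spans [4:9] → '/*q*/'.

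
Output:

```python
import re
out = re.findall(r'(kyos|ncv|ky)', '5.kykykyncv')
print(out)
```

['ky', 'ky', 'ky', 'ncv']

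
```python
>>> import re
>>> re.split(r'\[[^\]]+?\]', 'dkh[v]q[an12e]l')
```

['dkh', 'q', 'l']

Each match becomes a cut point; 3 segments remain.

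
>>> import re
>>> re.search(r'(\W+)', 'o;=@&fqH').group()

';=@&'

This matches one or more of a non-word character (captured).
The match spans [1:5] → ';=@&'.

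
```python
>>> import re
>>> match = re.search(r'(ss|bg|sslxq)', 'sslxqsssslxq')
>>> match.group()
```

Branches in `(...|...)` are attempted left-to-right; the first branch that allows the whole pattern to succeed is taken.
The match spans [0:2] → 'ss'.

'ss'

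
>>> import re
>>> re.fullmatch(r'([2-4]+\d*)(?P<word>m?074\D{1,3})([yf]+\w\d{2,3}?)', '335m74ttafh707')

None

`fullmatch` succeeds only if the pattern covers the string from start to end.
Here the string isn't matched end-to-end, so the call returns None.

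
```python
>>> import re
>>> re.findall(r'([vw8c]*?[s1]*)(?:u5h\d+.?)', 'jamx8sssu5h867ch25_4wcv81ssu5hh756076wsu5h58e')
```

['8sss', 'ws']

`findall` collects group 1 from each match (2 total).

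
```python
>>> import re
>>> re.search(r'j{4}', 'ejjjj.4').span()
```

Pattern: exactly 4 of a literal 'j'.
The match spans [1:5] → 'jjjj'.

(1, 5)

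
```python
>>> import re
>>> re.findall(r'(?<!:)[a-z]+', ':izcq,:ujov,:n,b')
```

['zcq', 'jov', 'b']

`(?!…)`/`(?<!…)` only lets a position through if the neighbouring text does NOT match; no characters are consumed.
Scanning left to right: at [2:5] → 'zcq'; at [8:11] → 'jov'; at [15:16] → 'b'.
Since nothing is captured, `findall` lists the 3 matched substrings directly.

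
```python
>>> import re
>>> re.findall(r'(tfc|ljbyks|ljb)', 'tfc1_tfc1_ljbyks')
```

['tfc', 'tfc', 'ljbyks']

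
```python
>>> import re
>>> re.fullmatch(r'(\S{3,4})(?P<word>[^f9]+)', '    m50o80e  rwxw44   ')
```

`fullmatch` succeeds only if the pattern covers the string from start to end.
Here there's no way to consume every character, so the call returns None.

None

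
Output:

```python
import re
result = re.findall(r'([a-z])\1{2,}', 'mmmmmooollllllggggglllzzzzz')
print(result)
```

['m', 'o', 'l', 'g', 'l', 'z']

The backreference `\1` re-matches whatever the first group consumed, character for character.
Because there's exactly one group, `findall` drops the full match and keeps group 1 from each hit.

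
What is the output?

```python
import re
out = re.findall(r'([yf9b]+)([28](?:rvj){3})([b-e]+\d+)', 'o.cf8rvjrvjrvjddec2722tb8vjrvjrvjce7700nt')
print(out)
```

This matches one or more of one of [yf9b] (captured); then one of [28], then the literal 'rvj' repeated 3 times (captured); then one or more of a character in [b-e], then one or more of a digit (captured).
Matches: at [3:22] match 'f8rvjrvjrvjddec2722', groups = ('f', '8rvjrvjrvj', 'ddec2722').
With 3 capturing groups, `findall` returns a 3-tuple per match.

[('f', '8rvjrvjrvj', 'ddec2722')]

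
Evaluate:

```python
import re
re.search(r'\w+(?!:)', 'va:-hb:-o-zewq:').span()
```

A negative assertion filters positions out without eating any characters.
`re.search` scans for the first position where the pattern succeeds.
The match spans [0:1] → 'v'.

(0, 1)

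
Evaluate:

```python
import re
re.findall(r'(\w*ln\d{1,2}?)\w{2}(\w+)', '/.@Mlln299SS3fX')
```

[('Mlln2', 'SS3fX')]

This matches zero or more of a word character, then the literal 'ln', then 1 to 2 of a digit (lazy) (captured); then exactly 2 of a word character; then one or more of a word character (captured).
With 2 capturing groups, `findall` returns a 2-tuple per match.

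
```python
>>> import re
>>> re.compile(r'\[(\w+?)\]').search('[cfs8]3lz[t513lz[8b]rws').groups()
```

Unlike `match`, `search` isn't anchored — it looks for the pattern anywhere in the string.
The match spans [0:6] → '[cfs8]'.
Captured: group 1 = 'cfs8'.

('cfs8',)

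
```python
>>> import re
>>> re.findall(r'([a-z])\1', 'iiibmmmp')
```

['i', 'm']

`\1` has to match the exact text group 1 already captured.
Scanning left to right: at [0:2] match 'ii', group 1 = 'i'; at [4:6] match 'mm', group 1 = 'm'.
`findall` collects group 1 from each match (2 total).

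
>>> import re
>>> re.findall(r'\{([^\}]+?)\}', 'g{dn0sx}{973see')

['dn0sx']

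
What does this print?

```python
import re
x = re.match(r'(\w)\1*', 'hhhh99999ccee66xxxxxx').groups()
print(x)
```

('h',)

The match spans [0:4] → 'hhhh'.
Captured: group 1 = 'h'.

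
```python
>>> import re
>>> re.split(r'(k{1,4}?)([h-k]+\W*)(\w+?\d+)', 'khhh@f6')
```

['', 'k', 'hhh@', 'f6', '']

This matches 1 to 4 of a literal 'k' (lazy) (captured); then one or more of a character in [h-k], then zero or more of a non-word character (captured); then one or more of a word character (lazy), then one or more of a digit (captured).
Matches to split on: at [0:7] → 'khhh@f6'.
The group in the pattern means `split` returns the separators' captures alongside the pieces.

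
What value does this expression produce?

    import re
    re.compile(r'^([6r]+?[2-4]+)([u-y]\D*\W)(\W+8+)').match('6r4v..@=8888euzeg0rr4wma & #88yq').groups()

('6r4', 'v..@', '=8888')

The match spans [0:12] → '6r4v..@=8888'.
Captured: group 1 = '6r4', group 2 = 'v..@', group 3 = '=8888'.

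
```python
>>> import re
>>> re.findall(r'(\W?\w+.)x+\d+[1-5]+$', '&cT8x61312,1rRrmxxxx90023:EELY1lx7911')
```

[':EELY1l']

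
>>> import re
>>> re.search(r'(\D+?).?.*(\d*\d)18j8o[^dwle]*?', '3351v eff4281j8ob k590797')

This matches one or more of a non-digit (lazy) (captured); then optionally any character, then zero or more of any character; then zero or more of a digit, then a digit (captured); then the literal '18j', then the literal '8o', then zero or more of any character except [dwle] (lazy).
Here nothing in the string fits, so the call returns None.

None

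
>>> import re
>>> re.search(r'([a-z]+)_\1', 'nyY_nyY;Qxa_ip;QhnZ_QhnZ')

None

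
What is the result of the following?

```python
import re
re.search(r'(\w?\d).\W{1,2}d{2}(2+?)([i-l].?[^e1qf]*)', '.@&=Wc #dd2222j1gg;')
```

None

This matches optionally a word character, then a digit (captured); then any character, then 1 to 2 of a non-word character, then exactly 2 of the literal 'd'; then one or more of a literal '2' (lazy) (captured); then a character in [i-l], then optionally any character, then zero or more of any character except [e1qf] (captured).
Unlike `match`, `search` isn't anchored — it looks for the pattern anywhere in the string.
Here no position works, so the call returns None.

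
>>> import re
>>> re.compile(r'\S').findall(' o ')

Pattern: a non-whitespace character.
Matches: at [1:2] → 'o'.
No capturing groups, so `findall` returns the 1 full match string.

['o']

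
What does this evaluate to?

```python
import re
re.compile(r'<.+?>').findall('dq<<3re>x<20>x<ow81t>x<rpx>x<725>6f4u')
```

Because the quantifier is non-greedy, it stops expanding at the earliest point where the rest of the pattern can succeed.
No capturing groups, so `findall` returns the 5 full match strings.

['<<3re>', '<20>', '<ow81t>', '<rpx>', '<725>']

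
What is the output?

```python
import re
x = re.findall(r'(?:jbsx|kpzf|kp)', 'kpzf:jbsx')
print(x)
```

['kpzf', 'jbsx']

`|` is ordered: at each position the engine commits to the first alternative that works.
Since nothing is captured, `findall` lists the 2 matched substrings directly.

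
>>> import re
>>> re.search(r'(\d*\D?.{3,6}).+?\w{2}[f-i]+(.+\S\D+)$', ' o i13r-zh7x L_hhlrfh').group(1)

Pattern: zero or more of a digit, then optionally a non-digit, then 3 to 6 of any character (captured); then one or more of any character (lazy), then exactly 2 of a word character, then one or more of a character in [f-i]; then one or more of any character, then a non-whitespace character, then one or more of a non-digit (captured); then anchored at the end.
`re.search` tries every starting position until one works.
The match spans [0:21] → ' o i13r-zh7x L_hhlrfh'.
Captured: group 1 = ' o i13r', group 2 = 'lrfh'.

' o i13r'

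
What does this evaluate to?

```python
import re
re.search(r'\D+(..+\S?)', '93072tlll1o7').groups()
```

The pattern matches one or more of a non-digit; then any character, then one or more of any character, then optionally a non-whitespace character (captured).
Unlike `match`, `search` isn't anchored — it looks for the pattern anywhere in the string.
The match spans [5:12] → 'tlll1o7'.
Captured: group 1 = '1o7'.

('1o7',)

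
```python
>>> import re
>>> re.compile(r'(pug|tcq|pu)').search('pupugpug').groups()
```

('pu',)

Unlike `match`, `search` isn't anchored — it looks for the pattern anywhere in the string.
The match spans [0:2] → 'pu'.
Captured: group 1 = 'pu'.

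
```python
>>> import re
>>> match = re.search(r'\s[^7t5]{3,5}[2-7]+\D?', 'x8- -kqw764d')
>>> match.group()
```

' -kqw764d'

Pattern: whitespace, then 3 to 5 of any character except [7t5]; then one or more of a character in [2-7], then optionally a non-digit.
`re.search` tries every starting position until one works.
The match spans [3:12] → ' -kqw764d'.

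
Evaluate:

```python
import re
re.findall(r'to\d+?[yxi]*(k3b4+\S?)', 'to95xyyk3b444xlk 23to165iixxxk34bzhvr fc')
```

['k3b444x']

This matches the literal 'to', then one or more of a digit (lazy), then zero or more of one of [yxi]; then the literal 'k3b', then one or more of the literal '4', then optionally a non-whitespace character (captured).
Matches: at [0:14] match 'to95xyyk3b444x', group 1 = 'k3b444x'.
With a single group, `findall` returns only what that group captured — 1 item.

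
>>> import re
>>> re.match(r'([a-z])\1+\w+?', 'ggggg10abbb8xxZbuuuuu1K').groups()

('g',)

`\1` is not a pattern — it's the concrete string captured by group 1, re-applied verbatim.
`match` is anchored at position 0; if the pattern doesn't fit there, it returns None.
The match spans [0:6] → 'ggggg1'.
Captured: group 1 = 'g'.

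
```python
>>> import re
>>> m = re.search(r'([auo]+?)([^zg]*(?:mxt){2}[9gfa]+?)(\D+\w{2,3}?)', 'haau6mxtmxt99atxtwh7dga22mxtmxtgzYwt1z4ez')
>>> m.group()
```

'aau6mxtmxt99atxtwh7d'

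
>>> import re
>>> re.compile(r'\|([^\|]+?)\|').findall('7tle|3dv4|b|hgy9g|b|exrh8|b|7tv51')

Walking the string: at [4:10] match '|3dv4|', group 1 = '3dv4'; at [11:18] match '|hgy9g|', group 1 = 'hgy9g'; at [19:26] match '|exrh8|', group 1 = 'exrh8'.
Because there's exactly one group, `findall` drops the full match and keeps group 1 from each hit.

['3dv4', 'hgy9g', 'exrh8']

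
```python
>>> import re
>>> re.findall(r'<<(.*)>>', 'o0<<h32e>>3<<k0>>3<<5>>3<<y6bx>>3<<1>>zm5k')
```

['h32e>>3<<k0>>3<<5>>3<<y6bx>>3<<1']

Matches: at [2:38] match '<<h32e>>3<<k0>>3<<5>>3<<y6bx>>3<<1>>', group 1 = 'h32e>>3<<k0>>3<<5>>3<<y6bx>>3<<1'.
With a single group, `findall` returns only what that group captured — 1 item.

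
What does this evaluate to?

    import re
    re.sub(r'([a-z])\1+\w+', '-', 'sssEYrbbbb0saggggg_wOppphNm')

The backreference `\1` re-matches whatever the first group consumed, character for character.
Matches: at [0:27] → 'sssEYrbbbb0saggggg_wOppphNm'.
Each match is replaced by '-'.

'-'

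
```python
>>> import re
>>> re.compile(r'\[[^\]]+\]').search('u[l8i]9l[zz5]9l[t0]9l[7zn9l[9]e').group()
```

The match spans [1:6] → '[l8i]'.

'[l8i]'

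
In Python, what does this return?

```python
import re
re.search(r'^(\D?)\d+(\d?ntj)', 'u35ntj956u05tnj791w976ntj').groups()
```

('u', 'ntj')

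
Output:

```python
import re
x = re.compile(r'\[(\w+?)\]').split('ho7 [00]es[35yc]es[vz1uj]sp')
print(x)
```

Matches to split on: at [4:8] → '[00]'; at [10:16] → '[35yc]'; at [18:25] → '[vz1uj]'.
With a capturing group present, the delimiter's captured portion is kept in the result list.

['ho7 ', '00', 'es', '35yc', 'es', 'vz1uj', 'sp']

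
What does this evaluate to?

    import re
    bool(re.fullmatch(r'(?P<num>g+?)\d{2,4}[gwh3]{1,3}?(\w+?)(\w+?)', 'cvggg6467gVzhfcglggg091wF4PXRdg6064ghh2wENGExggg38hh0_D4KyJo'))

For `fullmatch`, every character of the input must be accounted for by the pattern.
Here there's no way to consume every character, so the call returns None, and `bool(None)` is False.

False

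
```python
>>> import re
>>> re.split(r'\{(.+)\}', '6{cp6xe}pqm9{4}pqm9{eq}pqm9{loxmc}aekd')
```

Matches to split on: at [1:34] → '{cp6xe}pqm9{4}pqm9{eq}pqm9{loxmc}'.
With a capturing group present, the delimiter's captured portion is kept in the result list.

['6', 'cp6xe}pqm9{4}pqm9{eq}pqm9{loxmc', 'aekd']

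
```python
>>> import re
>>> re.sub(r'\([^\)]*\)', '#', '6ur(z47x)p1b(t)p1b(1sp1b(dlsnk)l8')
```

Matches: at [3:9] → '(z47x)'; at [12:15] → '(t)'; at [18:31] → '(1sp1b(dlsnk)'.
Each match is replaced by '#'.

'6ur#p1b#p1b#l8'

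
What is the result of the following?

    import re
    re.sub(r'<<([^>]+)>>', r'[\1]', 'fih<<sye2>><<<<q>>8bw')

Matches: at [3:11] → '<<sye2>>'; at [11:18] → '<<<<q>>'.
Each match is replaced using the text its own group 1 captured.

'fih[sye2][<<q]8bw'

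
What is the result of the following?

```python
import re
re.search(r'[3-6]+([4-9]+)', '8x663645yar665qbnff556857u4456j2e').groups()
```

('5',)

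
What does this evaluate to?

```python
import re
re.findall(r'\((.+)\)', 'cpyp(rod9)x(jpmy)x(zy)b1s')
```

['rod9)x(jpmy)x(zy']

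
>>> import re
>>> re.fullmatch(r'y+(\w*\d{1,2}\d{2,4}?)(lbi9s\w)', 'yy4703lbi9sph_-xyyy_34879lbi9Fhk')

None

This matches one or more of a literal 'y'; then zero or more of a word character, then 1 to 2 of a digit, then 2 to 4 of a digit (lazy) (captured); then the literal 'lbi', then the literal '9s', then a word character (captured).
`re.fullmatch` requires the pattern to consume the entire string.
Here the string isn't matched end-to-end, so the call returns None.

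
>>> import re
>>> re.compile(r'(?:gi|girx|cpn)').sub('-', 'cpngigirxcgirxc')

'---rxc-rxc'

Branches in `(...|...)` are attempted left-to-right; the first branch that allows the whole pattern to succeed is taken.
Matches: at [0:3] → 'cpn'; at [3:5] → 'gi'; at [5:7] → 'gi'; at [10:12] → 'gi'.
Every occurrence is swapped for '-'.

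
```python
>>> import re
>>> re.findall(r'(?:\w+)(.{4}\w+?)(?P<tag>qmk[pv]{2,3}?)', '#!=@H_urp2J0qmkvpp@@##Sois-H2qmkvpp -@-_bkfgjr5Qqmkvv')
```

Pattern: one or more of a word character (non-capturing group); then exactly 4 of any character, then one or more of a word character (lazy) (captured); then the literal 'qmk', then 2 to 3 of one of [pv] (lazy) (captured as 'tag').
With the lazy modifier that quantifier settles for the fewest repetitions that let the rest of the pattern succeed (the atoms after it are unaffected and can still be greedy).
Scanning left to right: at [4:17] match 'H_urp2J0qmkvp', groups = ('rp2J0', 'qmkvp'); at [22:34] match 'Sois-H2qmkvp', groups = ('is-H2', 'qmkvp'); at [34:53] match 'p -@-_bkfgjr5Qqmkvv', groups = (' -@-_bkfgjr5Q', 'qmkvv').
`findall` packs the 2 group values into a tuple for every match.

[('rp2J0', 'qmkvp'), ('is-H2', 'qmkvp'), (' -@-_bkfgjr5Q', 'qmkvv')]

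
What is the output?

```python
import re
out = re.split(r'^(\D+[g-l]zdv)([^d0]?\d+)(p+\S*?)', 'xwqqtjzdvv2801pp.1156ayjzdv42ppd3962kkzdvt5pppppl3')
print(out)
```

With the lazy modifier that quantifier settles for the fewest repetitions that let the rest of the pattern succeed (the atoms after it are unaffected and can still be greedy).
With a capturing group present, the delimiter's captured portion is kept in the result list.

['', 'xwqqtjzdv', 'v2801', 'pp', '.1156ayjzdv42ppd3962kkzdvt5pppppl3']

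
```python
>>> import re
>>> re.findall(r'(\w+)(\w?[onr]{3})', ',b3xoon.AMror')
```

[('b3x', 'oon'), ('AM', 'ror')]

Pattern: one or more of a word character (captured); then optionally a word character, then exactly 3 of one of [onr] (captured).
Matches: at [1:7] match 'b3xoon', groups = ('b3x', 'oon'); at [8:13] match 'AMror', groups = ('AM', 'ror').
With 2 capturing groups, `findall` returns a 2-tuple per match.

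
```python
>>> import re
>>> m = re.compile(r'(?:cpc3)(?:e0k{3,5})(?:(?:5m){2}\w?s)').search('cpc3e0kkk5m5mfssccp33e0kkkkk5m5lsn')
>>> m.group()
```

Pattern: the literal 'cpc', then the literal '3' (non-capturing group); then the literal 'e0', then 3 to 5 of the literal 'k' (non-capturing group); then the literal '5m' repeated 2 times, then optionally a word character, then the literal 's' (non-capturing group).
`re.search` scans for the first position where the pattern succeeds.
The match spans [0:15] → 'cpc3e0kkk5m5mfs'.

'cpc3e0kkk5m5mfs'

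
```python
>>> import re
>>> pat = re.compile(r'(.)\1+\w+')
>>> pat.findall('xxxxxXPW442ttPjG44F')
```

['x']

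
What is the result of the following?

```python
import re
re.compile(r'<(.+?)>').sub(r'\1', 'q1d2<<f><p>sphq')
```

`\1` in the replacement pulls in group 1's text for each match.

'q1d2<fpsphq'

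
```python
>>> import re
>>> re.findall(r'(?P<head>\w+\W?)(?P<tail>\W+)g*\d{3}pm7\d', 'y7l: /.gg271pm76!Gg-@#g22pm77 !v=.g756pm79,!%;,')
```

[('y7l:', ' /.'), ('v=', '.')]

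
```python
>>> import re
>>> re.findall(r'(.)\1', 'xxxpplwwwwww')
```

['x', 'p', 'w', 'w', 'w']

After group 1 captures some text, `\1` only succeeds where that same text appears again.
Scanning left to right: at [0:2] match 'xx', group 1 = 'x'; at [3:5] match 'pp', group 1 = 'p'; at [6:8] match 'ww', group 1 = 'w'; at [8:10] match 'ww', group 1 = 'w'; at [10:12] match 'ww', group 1 = 'w'.
One capturing group, so `findall` returns just the captured substring from each match — 5 in all.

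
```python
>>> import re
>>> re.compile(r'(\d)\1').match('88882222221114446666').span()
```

`match` is anchored at position 0; if the pattern doesn't fit there, it returns None.
The match spans [0:2] → '88'.

(0, 2)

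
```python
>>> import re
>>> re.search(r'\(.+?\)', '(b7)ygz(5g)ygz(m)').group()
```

A non-greedy quantifier consumes as few characters as it can — just enough that the remainder of the pattern still matches from where it stops; whatever follows it matches normally.
Unlike `match`, `search` isn't anchored — it looks for the pattern anywhere in the string.
The match spans [0:4] → '(b7)'.

'(b7)'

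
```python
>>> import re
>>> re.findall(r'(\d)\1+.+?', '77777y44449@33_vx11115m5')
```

['7', '4', '3', '1']

A backreference is literal: `\1` must see the identical characters the first group matched.
Because there's exactly one group, `findall` drops the full match and keeps group 1 from each hit.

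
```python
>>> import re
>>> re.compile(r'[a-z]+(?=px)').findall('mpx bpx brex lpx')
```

['m', 'b', 'l']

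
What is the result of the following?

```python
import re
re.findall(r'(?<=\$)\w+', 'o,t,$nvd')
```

['nvd']

The `(?=…)`/`(?<=…)` assertion just peeks at neighbouring text; it doesn't advance the match position.
Walking the string: at [5:8] → 'nvd'.
No capturing groups, so `findall` returns the 1 full match string.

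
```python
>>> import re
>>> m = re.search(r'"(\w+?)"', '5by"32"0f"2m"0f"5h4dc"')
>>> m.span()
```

(3, 7)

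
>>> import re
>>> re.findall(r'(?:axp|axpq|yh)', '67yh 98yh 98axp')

['yh', 'yh', 'axp']

Scanning left to right: at [2:4] → 'yh'; at [7:9] → 'yh'; at [12:15] → 'axp'.
Since nothing is captured, `findall` lists the 3 matched substrings directly.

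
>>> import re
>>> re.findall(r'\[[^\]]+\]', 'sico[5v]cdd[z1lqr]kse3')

['[5v]', '[z1lqr]']

No capturing groups, so `findall` returns the 2 full match strings.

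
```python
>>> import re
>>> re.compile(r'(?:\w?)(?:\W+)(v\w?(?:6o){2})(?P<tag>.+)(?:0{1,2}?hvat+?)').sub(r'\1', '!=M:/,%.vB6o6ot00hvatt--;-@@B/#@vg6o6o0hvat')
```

'!=vB6o6o'

Each match is replaced using the text its own group 1 captured.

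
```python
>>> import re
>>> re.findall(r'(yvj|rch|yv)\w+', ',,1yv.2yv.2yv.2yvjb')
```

The regex engine tests alternatives in the order written; an earlier branch that matches wins even if a later one would match more.
Matches: at [15:19] match 'yvjb', group 1 = 'yvj'.
`findall` collects group 1 from the one match (1 total).

['yvj']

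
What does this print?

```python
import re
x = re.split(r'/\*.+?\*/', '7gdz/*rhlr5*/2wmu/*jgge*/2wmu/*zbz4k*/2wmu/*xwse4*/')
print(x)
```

['7gdz', '2wmu', '2wmu', '2wmu', '']

The `?` after the quantifier makes it lazy — it takes as little as possible before letting the rest of the pattern try.
Each match becomes a cut point; 5 segments remain.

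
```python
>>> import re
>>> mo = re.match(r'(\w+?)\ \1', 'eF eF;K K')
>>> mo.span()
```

(0, 5)

With `match`, the pattern is implicitly anchored at the beginning.
The match spans [0:5] → 'eF eF'.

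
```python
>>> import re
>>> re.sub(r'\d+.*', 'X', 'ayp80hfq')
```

'aypX'

Each match is replaced by 'X'.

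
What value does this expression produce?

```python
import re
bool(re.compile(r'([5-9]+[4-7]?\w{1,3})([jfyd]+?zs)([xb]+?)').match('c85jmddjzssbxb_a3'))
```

`match` is anchored at position 0; if the pattern doesn't fit there, it returns None.
Here the string doesn't start with a match, so the call returns None, and `bool(None)` is False.

False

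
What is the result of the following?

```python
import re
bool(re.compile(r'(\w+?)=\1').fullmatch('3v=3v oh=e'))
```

False

`fullmatch` succeeds only if the pattern covers the string from start to end.
Here the pattern can't cover the whole string, so the call returns None, and `bool(None)` is False.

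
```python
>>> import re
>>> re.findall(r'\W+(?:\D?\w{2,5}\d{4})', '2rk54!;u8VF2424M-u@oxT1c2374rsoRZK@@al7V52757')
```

The pattern matches one or more of a non-word character; then optionally a non-digit, then 2 to 5 of a word character, then exactly 4 of a digit (non-capturing group).
With no groups in the pattern, `findall` gives back each whole match — 3 here.

['!;u8VF2424', '@oxT1c2374', '@@al7V52757']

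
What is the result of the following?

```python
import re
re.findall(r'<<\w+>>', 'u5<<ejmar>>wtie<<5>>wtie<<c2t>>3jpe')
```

Scanning left to right: at [2:11] → '<<ejmar>>'; at [15:20] → '<<5>>'; at [24:31] → '<<c2t>>'.
Since nothing is captured, `findall` lists the 3 matched substrings directly.

['<<ejmar>>', '<<5>>', '<<c2t>>']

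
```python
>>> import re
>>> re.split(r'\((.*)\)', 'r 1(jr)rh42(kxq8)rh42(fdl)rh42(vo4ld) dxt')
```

['r 1', 'jr)rh42(kxq8)rh42(fdl)rh42(vo4ld', ' dxt']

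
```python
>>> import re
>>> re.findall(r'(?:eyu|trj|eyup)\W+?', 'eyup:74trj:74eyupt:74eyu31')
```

['eyup:', 'trj:']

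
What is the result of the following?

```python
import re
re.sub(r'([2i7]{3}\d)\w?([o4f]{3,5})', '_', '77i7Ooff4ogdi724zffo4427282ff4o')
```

Pattern: exactly 3 of one of [2i7], then a digit (captured); then optionally a word character; then 3 to 5 of one of [o4f] (captured).
Matches: at [0:10] → '77i7Ooff4o'; at [12:22] → 'i724zffo44'; at [22:31] → '27282ff4o'.
Each match is replaced by '_'.

'_gd__'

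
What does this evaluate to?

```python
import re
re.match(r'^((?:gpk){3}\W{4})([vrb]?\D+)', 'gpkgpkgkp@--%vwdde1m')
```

`match` is anchored at position 0; if the pattern doesn't fit there, it returns None.
Here the string doesn't start with a match, so the call returns None.

None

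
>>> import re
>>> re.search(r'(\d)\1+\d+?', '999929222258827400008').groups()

`\1` has to match the exact text group 1 already captured.
`re.search` scans for the first position where the pattern succeeds.
The match spans [0:5] → '99992'.
Captured: group 1 = '9'.

('9',)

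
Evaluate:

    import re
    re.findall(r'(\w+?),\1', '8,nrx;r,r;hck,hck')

The backreference `\1` re-matches whatever the first group consumed, character for character.
Because there's exactly one group, `findall` drops the full match and keeps group 1 from each hit.

['r', 'hck']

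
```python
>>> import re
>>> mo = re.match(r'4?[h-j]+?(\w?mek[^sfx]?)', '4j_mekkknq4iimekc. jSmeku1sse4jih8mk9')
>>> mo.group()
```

'4j_mekk'

Pattern: optionally a literal '4', then one or more of a character in [h-j] (lazy); then optionally a word character, then the literal 'mek', then optionally any character except [sfx] (captured).
With `match`, the pattern is implicitly anchored at the beginning.
The match spans [0:7] → '4j_mekk'.
Captured: group 1 = '_mekk'.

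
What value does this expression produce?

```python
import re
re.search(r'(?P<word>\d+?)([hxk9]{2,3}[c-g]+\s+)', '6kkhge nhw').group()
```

'6kkhge '

The match spans [0:7] → '6kkhge '.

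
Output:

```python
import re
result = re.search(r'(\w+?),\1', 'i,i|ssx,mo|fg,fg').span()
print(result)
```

(0, 3)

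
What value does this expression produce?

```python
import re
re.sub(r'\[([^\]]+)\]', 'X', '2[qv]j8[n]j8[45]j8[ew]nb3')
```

Matches: at [1:5] → '[qv]'; at [7:10] → '[n]'; at [12:16] → '[45]'; at [18:22] → '[ew]'.
`sub` substitutes 'X' at each match site.

'2Xj8Xj8Xj8Xnb3'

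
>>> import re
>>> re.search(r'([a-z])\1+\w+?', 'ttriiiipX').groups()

('t',)

`\1` is not a pattern — it's the concrete string captured by group 1, re-applied verbatim.
Unlike `match`, `search` isn't anchored — it looks for the pattern anywhere in the string.
The match spans [0:3] → 'ttr'.
Captured: group 1 = 't'.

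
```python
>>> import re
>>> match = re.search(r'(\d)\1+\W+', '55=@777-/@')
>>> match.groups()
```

('5',)

The backreference `\1` re-matches whatever the first group consumed, character for character.
Unlike `match`, `search` isn't anchored — it looks for the pattern anywhere in the string.
The match spans [0:4] → '55=@'.
Captured: group 1 = '5'.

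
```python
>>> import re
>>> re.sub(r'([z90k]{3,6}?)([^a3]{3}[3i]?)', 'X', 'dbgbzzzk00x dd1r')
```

'dbgbXx dd1r'

This matches 3 to 6 of one of [z90k] (lazy) (captured); then exactly 3 of any character except [a3], then optionally one of [3i] (captured).
Every occurrence is swapped for 'X'.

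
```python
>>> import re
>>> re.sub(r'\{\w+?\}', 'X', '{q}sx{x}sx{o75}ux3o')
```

`sub` substitutes 'X' at each match site.

'XsxXsxXux3o'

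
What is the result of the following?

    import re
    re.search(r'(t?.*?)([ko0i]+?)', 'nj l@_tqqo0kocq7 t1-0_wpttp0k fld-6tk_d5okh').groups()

The pattern matches optionally a literal 't', then zero or more of any character (lazy) (captured); then one or more of one of [ko0i] (lazy) (captured).
The `?` after the quantifier makes it lazy — it takes as little as possible before letting the rest of the pattern try.
`re.search` tries every starting position until one works.
The match spans [0:10] → 'nj l@_tqqo'.
Captured: group 1 = 'nj l@_tqq', group 2 = 'o'.

('nj l@_tqq', 'o')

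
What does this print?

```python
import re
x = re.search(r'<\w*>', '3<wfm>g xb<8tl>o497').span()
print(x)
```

(1, 6)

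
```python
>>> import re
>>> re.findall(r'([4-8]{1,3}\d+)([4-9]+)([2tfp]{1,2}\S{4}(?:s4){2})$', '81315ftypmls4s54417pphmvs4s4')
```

This matches 1 to 3 of a character in [4-8], then one or more of a digit (captured); then one or more of a character in [4-9] (captured); then 1 to 2 of one of [2tfp], then exactly 4 of a non-whitespace character, then the literal 's4' repeated 2 times (captured); then anchored at the end.
Walking the string: at [14:28] match '54417pphmvs4s4', groups = ('5441', '7', 'pphmvs4s4').
`findall` packs the 3 group values into a tuple for every match.

[('5441', '7', 'pphmvs4s4')]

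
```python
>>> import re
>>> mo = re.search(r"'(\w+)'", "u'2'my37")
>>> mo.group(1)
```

'2'

`re.search` scans for the first position where the pattern succeeds.
The match spans [1:4] → "'2'".
Captured: group 1 = '2'.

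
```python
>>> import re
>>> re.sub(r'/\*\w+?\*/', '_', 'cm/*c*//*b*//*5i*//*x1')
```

'cm___/*x1'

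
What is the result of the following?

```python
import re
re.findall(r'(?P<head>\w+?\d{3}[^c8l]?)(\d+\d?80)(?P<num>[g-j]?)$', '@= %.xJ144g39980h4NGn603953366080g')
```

[('xJ144g39980h4NGn6039', '53366080', 'g')]

The pattern matches one or more of a word character (lazy), then exactly 3 of a digit, then optionally any character except [c8l] (captured as 'head'); then one or more of a digit, then optionally a digit, then the literal '80' (captured); then optionally a character in [g-j] (captured as 'num'); then anchored at the end.
With the lazy modifier that quantifier settles for the fewest repetitions that let the rest of the pattern succeed (the atoms after it are unaffected and can still be greedy).
Scanning left to right: at [5:34] match 'xJ144g39980h4NGn603953366080g', groups = ('xJ144g39980h4NGn6039', '53366080', 'g').
`findall` packs the 3 group values into a tuple for every match.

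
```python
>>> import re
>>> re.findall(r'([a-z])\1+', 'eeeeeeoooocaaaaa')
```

`\1` has to match the exact text group 1 already captured.
Because there's exactly one group, `findall` drops the full match and keeps group 1 from each hit.

['e', 'o', 'a']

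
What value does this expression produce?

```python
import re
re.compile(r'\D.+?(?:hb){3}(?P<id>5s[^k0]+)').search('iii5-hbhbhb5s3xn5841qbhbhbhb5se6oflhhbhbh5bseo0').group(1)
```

'5s3xn5841qbhbhbhb5se6oflhhbhbh5bseo'

The match spans [0:46] → 'iii5-hbhbhb5s3xn5841qbhbhbhb5se6oflhhbhbh5bseo'.
Captured: group 1 = '5s3xn5841qbhbhbhb5se6oflhhbhbh5bseo'.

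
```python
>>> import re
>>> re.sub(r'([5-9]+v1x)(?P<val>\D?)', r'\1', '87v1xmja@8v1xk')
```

'87v1xja@8v1x'

The pattern matches one or more of a character in [5-9], then the literal 'v1x' (captured); then optionally a non-digit (captured as 'val').
Matches: at [0:6] → '87v1xm'; at [9:14] → '8v1xk'.
Each match is replaced using the text its own group 1 captured.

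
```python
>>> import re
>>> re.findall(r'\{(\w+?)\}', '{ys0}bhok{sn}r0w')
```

['ys0', 'sn']

Because there's exactly one group, `findall` drops the full match and keeps group 1 from each hit.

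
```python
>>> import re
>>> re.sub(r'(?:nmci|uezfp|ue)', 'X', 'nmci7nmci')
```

'X7X'

Matches: at [0:4] → 'nmci'; at [5:9] → 'nmci'.
`sub` substitutes 'X' at each match site.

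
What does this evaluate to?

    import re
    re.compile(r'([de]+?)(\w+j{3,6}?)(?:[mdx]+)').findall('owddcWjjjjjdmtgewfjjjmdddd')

Pattern: one or more of one of [de] (lazy) (captured); then one or more of a word character, then 3 to 6 of the literal 'j' (lazy) (captured); then one or more of one of [mdx] (non-capturing group).
A non-greedy quantifier consumes as few characters as it can — just enough that the remainder of the pattern still matches from where it stops; whatever follows it matches normally.
Scanning left to right: at [2:26] match 'ddcWjjjjjdmtgewfjjjmdddd', groups = ('d', 'dcWjjjjjdmtgewfjjj').
With 2 capturing groups, `findall` returns a 2-tuple per match.

[('d', 'dcWjjjjjdmtgewfjjj')]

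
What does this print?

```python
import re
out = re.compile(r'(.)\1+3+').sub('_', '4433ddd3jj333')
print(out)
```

___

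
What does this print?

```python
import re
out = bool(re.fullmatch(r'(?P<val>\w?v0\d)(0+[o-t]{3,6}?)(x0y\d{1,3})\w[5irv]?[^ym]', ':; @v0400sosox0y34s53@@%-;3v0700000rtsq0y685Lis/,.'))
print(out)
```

For `fullmatch`, every character of the input must be accounted for by the pattern.
Here the string isn't matched end-to-end, so the call returns None, and `bool(None)` is False.

False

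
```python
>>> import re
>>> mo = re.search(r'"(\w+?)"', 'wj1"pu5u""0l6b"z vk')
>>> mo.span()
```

(3, 9)

The match spans [3:9] → '"pu5u"'.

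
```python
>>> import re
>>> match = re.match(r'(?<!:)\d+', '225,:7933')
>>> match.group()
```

With `match`, the pattern is implicitly anchored at the beginning.
The match spans [0:3] → '225'.

'225'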